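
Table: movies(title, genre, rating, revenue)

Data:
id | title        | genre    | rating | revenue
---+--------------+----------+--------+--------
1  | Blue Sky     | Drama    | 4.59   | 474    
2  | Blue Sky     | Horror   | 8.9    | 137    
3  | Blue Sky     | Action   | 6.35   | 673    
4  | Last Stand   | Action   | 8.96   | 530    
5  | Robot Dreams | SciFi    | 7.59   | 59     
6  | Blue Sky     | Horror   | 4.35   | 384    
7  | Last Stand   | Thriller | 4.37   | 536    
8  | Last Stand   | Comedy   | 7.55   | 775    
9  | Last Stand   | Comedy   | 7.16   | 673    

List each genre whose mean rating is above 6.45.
SELECT genre, AVG(rating)
FROM movies
GROUP BY genre
HAVING AVG(rating) > 6.45

Result:
  Action: avg=7.66
  Comedy: avg=7.36
  Horror: avg=6.63
  SciFi: avg=7.59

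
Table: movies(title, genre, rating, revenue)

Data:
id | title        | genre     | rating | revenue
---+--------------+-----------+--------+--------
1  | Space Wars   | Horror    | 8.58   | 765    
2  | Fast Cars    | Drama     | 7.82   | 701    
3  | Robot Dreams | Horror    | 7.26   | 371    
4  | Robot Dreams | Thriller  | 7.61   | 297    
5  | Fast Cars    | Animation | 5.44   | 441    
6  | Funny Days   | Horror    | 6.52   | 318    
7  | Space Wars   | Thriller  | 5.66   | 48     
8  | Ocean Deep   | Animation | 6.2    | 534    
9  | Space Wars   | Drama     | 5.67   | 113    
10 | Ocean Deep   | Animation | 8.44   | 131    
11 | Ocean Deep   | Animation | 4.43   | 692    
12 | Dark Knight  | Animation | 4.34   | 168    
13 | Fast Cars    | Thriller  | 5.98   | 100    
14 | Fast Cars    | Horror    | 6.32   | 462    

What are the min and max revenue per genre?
SELECT genre, MIN(revenue), MAX(revenue)
FROM movies
GROUP BY genre

Result:
  Animation: min=131, max=692
  Drama: min=113, max=701
  Horror: min=318, max=765
  Thriller: min=48, max=297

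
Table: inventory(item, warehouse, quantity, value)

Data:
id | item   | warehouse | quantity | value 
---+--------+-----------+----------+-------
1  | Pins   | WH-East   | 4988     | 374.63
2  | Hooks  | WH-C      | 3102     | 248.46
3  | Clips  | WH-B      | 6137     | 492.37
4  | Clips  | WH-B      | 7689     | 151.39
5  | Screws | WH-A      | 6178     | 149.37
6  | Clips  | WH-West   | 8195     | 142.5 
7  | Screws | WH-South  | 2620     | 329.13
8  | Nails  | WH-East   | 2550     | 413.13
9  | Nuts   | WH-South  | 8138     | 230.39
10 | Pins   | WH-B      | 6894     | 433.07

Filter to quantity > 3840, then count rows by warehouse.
SELECT warehouse, COUNT(*)
FROM inventory
WHERE quantity > 3840
GROUP BY warehouse

Note: WHERE filters rows before grouping.

Result:
  WH-A: 1
  WH-B: 3
  WH-East: 1
  WH-South: 1
  WH-West: 1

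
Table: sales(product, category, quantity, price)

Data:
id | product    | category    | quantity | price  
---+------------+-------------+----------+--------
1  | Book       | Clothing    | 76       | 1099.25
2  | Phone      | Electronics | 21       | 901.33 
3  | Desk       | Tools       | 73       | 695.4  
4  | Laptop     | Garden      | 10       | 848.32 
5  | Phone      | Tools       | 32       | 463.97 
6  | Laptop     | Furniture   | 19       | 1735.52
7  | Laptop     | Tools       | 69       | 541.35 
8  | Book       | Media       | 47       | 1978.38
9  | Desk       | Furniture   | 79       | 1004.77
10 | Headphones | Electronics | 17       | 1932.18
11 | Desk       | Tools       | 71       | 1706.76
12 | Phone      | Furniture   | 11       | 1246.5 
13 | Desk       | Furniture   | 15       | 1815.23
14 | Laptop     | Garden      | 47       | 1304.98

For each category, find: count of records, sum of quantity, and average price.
SELECT category,
       COUNT(*) as cnt,
       SUM(quantity) as total_quantity,
       AVG(price) as avg_price
FROM sales
GROUP BY category

Result:
  Clothing: 1 records, 76 total quantity, 1099.25 avg price
  Electronics: 2 records, 38 total quantity, 1416.76 avg price
  Furniture: 4 records, 124 total quantity, 1450.51 avg price
  Garden: 2 records, 57 total quantity, 1076.65 avg price
  Media: 1 records, 47 total quantity, 1978.38 avg price
  Tools: 4 records, 245 total quantity, 851.87 avg price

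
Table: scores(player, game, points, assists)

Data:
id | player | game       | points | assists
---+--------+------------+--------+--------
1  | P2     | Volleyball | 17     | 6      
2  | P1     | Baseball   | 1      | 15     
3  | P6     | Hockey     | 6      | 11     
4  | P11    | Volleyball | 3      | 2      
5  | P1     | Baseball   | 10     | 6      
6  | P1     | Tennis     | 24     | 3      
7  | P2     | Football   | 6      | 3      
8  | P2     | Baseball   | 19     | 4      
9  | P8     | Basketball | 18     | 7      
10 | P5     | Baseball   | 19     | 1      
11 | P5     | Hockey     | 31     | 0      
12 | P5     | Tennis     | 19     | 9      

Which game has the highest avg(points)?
SELECT game, AVG(points) as val
FROM scores
GROUP BY game
ORDER BY val DESC
LIMIT 1

Result: Tennis with avg(points) = 21.50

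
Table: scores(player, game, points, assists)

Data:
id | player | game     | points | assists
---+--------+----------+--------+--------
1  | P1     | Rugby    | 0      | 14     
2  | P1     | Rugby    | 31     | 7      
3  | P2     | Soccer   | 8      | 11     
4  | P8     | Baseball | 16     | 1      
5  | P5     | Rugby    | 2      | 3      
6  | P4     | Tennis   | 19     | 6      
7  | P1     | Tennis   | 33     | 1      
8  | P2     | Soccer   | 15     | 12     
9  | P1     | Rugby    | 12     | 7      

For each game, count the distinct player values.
SELECT game, COUNT(DISTINCT player)
FROM scores
GROUP BY game

Result:
  Baseball: 1 distinct
  Rugby: 2 distinct
  Soccer: 1 distinct
  Tennis: 2 distinct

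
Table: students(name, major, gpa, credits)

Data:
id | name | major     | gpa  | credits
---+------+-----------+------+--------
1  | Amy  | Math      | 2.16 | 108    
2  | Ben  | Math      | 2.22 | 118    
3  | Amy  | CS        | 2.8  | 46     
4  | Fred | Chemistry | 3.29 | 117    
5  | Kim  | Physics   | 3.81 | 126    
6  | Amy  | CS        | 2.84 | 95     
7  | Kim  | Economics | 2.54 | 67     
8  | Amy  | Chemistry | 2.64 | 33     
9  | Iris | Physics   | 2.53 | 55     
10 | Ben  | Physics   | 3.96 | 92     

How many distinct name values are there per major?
SELECT major, COUNT(DISTINCT name)
FROM students
GROUP BY major

Result:
  CS: 1 distinct
  Chemistry: 2 distinct
  Economics: 1 distinct
  Math: 2 distinct
  Physics: 3 distinct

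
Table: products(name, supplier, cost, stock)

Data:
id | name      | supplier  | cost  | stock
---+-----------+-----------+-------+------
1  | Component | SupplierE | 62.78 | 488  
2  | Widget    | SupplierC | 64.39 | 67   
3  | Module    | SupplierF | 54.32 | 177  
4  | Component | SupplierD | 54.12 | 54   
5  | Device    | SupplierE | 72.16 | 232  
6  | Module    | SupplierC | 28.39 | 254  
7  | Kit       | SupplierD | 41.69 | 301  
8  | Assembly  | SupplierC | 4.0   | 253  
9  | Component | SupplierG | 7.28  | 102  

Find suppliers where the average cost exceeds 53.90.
SELECT supplier, AVG(cost)
FROM products
GROUP BY supplier
HAVING AVG(cost) > 53.90

Result:
  SupplierE: avg=67.47
  SupplierF: avg=54.32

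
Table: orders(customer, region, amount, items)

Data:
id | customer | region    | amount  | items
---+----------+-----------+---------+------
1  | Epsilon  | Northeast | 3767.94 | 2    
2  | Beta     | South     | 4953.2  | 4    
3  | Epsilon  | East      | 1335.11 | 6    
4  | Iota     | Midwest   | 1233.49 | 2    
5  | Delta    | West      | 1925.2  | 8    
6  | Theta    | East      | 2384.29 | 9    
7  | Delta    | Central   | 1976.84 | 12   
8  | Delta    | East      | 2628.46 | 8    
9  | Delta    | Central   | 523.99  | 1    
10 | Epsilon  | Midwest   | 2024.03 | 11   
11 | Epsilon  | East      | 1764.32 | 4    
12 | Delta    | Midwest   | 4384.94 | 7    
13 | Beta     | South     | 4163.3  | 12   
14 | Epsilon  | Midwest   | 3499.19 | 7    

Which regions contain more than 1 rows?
SELECT region, COUNT(*) as cnt
FROM orders
GROUP BY region
HAVING COUNT(*) > 1

Result:
  Central: 2
  East: 4
  Midwest: 4
  South: 2

Note: HAVING filters groups after aggregation, WHERE filters rows before.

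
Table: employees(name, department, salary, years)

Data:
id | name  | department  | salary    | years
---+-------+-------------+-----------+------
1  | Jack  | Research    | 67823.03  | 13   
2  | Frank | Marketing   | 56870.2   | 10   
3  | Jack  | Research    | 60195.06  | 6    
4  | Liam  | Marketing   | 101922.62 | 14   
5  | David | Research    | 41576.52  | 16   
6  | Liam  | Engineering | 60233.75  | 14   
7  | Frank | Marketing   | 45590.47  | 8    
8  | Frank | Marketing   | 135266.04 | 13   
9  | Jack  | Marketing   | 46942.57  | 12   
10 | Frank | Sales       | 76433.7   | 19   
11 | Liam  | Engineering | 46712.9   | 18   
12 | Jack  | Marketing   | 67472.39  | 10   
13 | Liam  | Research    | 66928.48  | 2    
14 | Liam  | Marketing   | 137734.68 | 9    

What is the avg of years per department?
SELECT department, AVG(years) as result
FROM employees
GROUP BY department

Result:
  Engineering: 16.00
  Marketing: 10.86
  Research: 9.25
  Sales: 19.00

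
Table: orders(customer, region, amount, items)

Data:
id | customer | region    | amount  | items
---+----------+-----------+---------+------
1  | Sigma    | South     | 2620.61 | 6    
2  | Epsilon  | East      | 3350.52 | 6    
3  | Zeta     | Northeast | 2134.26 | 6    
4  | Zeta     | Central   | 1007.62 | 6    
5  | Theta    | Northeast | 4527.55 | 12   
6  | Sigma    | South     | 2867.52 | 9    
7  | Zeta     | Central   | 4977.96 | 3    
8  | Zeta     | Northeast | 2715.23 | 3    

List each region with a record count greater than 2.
SELECT region, COUNT(*) as cnt
FROM orders
GROUP BY region
HAVING COUNT(*) > 2

Result:
  Northeast: 3

Note: HAVING filters groups after aggregation, WHERE filters rows before.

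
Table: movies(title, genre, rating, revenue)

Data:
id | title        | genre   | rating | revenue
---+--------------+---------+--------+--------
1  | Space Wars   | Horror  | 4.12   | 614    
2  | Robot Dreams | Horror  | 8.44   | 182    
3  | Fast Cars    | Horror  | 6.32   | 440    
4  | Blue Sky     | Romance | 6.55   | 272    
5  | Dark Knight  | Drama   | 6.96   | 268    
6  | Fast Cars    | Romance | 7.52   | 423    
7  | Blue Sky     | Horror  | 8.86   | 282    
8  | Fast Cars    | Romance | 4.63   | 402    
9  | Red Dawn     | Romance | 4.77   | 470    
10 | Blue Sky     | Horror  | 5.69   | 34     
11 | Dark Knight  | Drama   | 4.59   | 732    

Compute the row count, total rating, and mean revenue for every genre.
SELECT genre,
       COUNT(*) as cnt,
       SUM(rating) as total_rating,
       AVG(revenue) as avg_revenue
FROM movies
GROUP BY genre

Result:
  Drama: 2 records, 11.55 total rating, 500.00 avg revenue
  Horror: 5 records, 33.43 total rating, 310.40 avg revenue
  Romance: 4 records, 23.47 total rating, 391.75 avg revenue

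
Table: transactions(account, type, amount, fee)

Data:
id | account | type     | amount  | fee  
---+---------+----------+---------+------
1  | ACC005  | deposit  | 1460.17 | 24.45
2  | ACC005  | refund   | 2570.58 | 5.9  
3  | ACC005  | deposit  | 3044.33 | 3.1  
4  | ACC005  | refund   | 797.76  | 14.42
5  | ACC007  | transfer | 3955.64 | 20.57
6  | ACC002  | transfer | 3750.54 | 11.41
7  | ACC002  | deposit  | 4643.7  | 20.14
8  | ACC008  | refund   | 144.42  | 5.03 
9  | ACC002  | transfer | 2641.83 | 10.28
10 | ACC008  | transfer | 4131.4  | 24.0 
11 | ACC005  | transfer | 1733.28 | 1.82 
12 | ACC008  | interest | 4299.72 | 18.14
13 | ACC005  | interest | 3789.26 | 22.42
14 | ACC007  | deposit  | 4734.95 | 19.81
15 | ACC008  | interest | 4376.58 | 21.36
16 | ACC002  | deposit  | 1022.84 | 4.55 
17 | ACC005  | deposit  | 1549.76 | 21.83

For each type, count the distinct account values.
SELECT type, COUNT(DISTINCT account)
FROM transactions
GROUP BY type

Result:
  deposit: 3 distinct
  interest: 2 distinct
  refund: 2 distinct
  transfer: 4 distinct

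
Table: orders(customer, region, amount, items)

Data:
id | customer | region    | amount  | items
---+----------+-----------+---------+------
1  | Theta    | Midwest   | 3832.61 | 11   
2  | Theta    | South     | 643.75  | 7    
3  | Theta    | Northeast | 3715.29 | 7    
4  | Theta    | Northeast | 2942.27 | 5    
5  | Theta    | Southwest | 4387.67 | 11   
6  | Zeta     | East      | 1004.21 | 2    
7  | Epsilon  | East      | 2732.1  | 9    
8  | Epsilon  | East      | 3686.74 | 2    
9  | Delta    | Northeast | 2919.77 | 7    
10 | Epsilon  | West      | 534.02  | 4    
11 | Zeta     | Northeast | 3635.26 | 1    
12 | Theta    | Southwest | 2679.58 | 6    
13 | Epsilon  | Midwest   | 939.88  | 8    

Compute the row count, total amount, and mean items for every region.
SELECT region,
       COUNT(*) as cnt,
       SUM(amount) as total_amount,
       AVG(items) as avg_items
FROM orders
GROUP BY region

Result:
  East: 3 records, 7423.05 total amount, 4.33 avg items
  Midwest: 2 records, 4772.49 total amount, 9.50 avg items
  Northeast: 4 records, 13212.59 total amount, 5.00 avg items
  South: 1 records, 643.75 total amount, 7.00 avg items
  Southwest: 2 records, 7067.25 total amount, 8.50 avg items
  West: 1 records, 534.02 total amount, 4.00 avg items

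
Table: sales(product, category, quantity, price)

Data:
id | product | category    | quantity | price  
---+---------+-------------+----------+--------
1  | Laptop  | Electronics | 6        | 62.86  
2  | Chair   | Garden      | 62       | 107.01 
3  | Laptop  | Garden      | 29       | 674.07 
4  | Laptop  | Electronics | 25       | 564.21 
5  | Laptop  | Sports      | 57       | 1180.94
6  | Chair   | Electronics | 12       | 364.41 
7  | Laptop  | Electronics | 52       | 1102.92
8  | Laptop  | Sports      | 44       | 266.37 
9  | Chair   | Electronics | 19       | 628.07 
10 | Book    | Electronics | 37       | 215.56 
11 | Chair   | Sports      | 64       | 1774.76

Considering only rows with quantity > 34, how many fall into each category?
SELECT category, COUNT(*)
FROM sales
WHERE quantity > 34
GROUP BY category

Note: WHERE filters rows before grouping.

Result:
  Electronics: 2
  Garden: 1
  Sports: 3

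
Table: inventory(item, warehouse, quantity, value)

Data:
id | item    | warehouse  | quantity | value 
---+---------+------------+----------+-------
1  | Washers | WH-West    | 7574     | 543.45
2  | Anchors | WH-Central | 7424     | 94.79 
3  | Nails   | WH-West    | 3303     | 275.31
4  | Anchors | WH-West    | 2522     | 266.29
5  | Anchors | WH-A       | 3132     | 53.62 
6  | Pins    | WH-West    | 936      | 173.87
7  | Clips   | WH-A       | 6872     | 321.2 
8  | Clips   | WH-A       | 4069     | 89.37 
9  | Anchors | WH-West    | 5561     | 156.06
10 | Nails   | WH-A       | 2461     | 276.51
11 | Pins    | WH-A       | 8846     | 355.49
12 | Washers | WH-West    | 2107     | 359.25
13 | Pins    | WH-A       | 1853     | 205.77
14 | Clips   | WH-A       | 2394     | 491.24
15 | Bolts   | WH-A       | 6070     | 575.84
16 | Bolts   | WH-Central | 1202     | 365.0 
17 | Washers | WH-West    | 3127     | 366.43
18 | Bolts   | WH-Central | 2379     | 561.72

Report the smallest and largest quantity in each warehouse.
SELECT warehouse, MIN(quantity), MAX(quantity)
FROM inventory
GROUP BY warehouse

Result:
  WH-A: min=1853, max=8846
  WH-Central: min=1202, max=7424
  WH-West: min=936, max=7574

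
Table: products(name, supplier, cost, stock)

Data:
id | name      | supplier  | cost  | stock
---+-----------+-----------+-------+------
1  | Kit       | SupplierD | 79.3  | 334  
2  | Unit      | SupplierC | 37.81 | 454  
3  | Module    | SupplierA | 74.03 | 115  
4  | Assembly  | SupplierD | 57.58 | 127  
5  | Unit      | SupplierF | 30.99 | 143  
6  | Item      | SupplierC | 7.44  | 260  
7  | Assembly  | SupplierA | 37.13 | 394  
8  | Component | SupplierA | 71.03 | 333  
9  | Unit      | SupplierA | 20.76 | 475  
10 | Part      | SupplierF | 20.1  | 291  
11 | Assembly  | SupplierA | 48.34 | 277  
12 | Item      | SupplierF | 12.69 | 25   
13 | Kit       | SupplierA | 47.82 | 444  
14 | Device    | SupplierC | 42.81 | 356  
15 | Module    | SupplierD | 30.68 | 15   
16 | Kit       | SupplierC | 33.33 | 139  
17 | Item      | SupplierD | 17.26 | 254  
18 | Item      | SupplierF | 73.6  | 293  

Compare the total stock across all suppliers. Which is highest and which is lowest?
SELECT supplier, SUM(stock)
FROM products
GROUP BY supplier
ORDER BY SUM(stock)

All groups:
  SupplierD: 730
  SupplierF: 752
  SupplierC: 1209
  SupplierA: 2038

Highest: SupplierA (2038)
Lowest: SupplierD (730)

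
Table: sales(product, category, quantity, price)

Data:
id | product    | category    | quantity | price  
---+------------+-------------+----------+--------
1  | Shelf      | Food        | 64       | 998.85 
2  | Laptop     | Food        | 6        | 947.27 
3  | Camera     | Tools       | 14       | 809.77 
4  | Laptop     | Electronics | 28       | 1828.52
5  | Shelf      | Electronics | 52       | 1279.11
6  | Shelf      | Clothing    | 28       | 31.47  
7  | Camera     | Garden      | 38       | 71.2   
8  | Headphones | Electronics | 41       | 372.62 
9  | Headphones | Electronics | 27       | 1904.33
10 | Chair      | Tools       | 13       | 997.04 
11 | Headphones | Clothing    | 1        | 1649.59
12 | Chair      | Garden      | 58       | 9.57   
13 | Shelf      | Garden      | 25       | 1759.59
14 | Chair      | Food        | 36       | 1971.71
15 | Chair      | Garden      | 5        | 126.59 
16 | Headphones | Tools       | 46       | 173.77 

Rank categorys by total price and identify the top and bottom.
SELECT category, SUM(price)
FROM sales
GROUP BY category
ORDER BY SUM(price)

All groups:
  Clothing: 1681.06
  Garden: 1966.95
  Tools: 1980.58
  Food: 3917.83
  Electronics: 5384.58

Highest: Electronics (5384.58)
Lowest: Clothing (1681.06)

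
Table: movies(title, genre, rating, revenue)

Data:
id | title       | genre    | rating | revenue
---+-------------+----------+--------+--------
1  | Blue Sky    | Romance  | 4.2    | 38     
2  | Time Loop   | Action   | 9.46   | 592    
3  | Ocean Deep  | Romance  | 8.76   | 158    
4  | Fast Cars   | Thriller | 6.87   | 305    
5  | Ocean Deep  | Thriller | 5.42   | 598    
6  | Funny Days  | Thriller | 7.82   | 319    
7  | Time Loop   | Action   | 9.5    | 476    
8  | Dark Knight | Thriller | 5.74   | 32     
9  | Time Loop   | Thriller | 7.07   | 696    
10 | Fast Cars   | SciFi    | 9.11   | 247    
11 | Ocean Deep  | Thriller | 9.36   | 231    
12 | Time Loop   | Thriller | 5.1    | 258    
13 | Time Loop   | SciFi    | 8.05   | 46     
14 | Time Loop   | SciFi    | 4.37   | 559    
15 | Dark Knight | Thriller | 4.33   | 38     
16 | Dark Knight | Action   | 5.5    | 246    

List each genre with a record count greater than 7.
SELECT genre, COUNT(*) as cnt
FROM movies
GROUP BY genre
HAVING COUNT(*) > 7

Result:
  Thriller: 8

Note: HAVING filters groups after aggregation, WHERE filters rows before.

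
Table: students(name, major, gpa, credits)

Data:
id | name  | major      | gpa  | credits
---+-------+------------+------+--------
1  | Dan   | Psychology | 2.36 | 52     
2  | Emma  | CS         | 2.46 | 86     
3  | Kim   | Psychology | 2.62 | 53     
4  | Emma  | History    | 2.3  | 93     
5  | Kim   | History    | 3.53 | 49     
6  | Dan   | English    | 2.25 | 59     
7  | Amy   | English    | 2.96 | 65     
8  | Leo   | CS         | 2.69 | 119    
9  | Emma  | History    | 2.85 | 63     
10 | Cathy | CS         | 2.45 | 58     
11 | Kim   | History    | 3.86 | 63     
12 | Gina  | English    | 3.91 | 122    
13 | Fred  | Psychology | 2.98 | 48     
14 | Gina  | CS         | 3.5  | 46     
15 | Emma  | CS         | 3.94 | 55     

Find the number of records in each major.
SELECT major, COUNT(*) as count
FROM students
GROUP BY major

Result:
  CS: 5
  English: 3
  History: 4
  Psychology: 3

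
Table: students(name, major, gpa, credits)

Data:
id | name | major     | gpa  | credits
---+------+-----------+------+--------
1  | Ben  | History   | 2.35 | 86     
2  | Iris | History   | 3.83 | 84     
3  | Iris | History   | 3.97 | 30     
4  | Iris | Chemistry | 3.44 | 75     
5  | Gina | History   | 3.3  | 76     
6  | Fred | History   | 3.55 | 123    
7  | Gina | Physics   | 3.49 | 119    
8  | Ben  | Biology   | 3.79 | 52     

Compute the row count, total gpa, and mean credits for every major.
SELECT major,
       COUNT(*) as cnt,
       SUM(gpa) as total_gpa,
       AVG(credits) as avg_credits
FROM students
GROUP BY major

Result:
  Biology: 1 records, 3.79 total gpa, 52.00 avg credits
  Chemistry: 1 records, 3.44 total gpa, 75.00 avg credits
  History: 5 records, 17.00 total gpa, 79.80 avg credits
  Physics: 1 records, 3.49 total gpa, 119.00 avg credits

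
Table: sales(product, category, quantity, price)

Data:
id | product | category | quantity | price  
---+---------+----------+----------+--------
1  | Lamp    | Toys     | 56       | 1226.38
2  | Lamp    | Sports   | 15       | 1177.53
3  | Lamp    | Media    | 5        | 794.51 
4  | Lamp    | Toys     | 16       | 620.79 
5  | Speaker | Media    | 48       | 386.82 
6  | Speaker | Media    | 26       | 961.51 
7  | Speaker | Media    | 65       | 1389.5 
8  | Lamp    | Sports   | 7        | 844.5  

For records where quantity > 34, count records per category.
SELECT category, COUNT(*)
FROM sales
WHERE quantity > 34
GROUP BY category

Note: WHERE filters rows before grouping.

Result:
  Media: 2
  Toys: 1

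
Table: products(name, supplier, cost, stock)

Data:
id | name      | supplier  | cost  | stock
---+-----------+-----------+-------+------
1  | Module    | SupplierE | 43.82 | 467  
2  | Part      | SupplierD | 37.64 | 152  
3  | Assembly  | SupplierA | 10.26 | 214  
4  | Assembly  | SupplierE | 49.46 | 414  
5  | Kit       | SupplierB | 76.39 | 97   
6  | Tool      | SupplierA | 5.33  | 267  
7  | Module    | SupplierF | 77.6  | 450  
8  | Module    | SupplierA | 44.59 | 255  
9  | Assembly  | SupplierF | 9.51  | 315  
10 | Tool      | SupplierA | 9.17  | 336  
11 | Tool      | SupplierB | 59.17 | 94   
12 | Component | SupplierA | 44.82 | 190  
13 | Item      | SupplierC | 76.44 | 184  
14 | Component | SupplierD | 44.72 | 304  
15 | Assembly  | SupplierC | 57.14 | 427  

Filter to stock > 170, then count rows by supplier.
SELECT supplier, COUNT(*)
FROM products
WHERE stock > 170
GROUP BY supplier

Note: WHERE filters rows before grouping.

Result:
  SupplierA: 5
  SupplierC: 2
  SupplierD: 1
  SupplierE: 2
  SupplierF: 2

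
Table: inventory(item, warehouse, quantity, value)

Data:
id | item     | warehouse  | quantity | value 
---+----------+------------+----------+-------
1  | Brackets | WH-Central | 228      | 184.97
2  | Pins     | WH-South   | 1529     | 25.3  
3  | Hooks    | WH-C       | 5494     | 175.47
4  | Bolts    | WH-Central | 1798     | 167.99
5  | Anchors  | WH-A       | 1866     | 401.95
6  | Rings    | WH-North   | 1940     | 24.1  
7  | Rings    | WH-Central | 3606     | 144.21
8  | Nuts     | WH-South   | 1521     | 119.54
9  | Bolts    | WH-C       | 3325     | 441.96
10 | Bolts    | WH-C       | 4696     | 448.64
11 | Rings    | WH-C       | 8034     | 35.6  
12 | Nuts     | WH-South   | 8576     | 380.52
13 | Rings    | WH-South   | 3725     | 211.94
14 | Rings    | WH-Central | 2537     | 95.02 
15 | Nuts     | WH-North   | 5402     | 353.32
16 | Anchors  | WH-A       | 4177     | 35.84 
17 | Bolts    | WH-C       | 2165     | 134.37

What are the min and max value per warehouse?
SELECT warehouse, MIN(value), MAX(value)
FROM inventory
GROUP BY warehouse

Result:
  WH-A: min=35.84, max=401.95
  WH-C: min=35.60, max=448.64
  WH-Central: min=95.02, max=184.97
  WH-North: min=24.10, max=353.32
  WH-South: min=25.30, max=380.52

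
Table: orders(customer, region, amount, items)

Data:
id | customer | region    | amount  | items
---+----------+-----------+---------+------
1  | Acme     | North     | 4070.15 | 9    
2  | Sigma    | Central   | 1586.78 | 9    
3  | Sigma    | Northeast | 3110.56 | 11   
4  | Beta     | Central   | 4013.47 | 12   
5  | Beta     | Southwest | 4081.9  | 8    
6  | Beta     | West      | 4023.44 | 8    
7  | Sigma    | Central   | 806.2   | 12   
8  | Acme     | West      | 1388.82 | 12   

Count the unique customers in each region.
SELECT region, COUNT(DISTINCT customer)
FROM orders
GROUP BY region

Result:
  Central: 2 distinct
  North: 1 distinct
  Northeast: 1 distinct
  Southwest: 1 distinct
  West: 2 distinct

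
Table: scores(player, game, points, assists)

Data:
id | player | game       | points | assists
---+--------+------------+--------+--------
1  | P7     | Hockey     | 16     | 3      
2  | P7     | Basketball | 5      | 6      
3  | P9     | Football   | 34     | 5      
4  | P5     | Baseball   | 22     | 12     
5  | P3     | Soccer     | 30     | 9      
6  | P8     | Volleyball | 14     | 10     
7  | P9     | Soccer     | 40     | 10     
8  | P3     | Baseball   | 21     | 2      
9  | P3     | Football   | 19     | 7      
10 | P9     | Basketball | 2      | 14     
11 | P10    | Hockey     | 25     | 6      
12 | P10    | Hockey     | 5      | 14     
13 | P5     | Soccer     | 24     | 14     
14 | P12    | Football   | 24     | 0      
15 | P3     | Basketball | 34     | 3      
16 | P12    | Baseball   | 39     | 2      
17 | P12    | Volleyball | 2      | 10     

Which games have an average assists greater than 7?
SELECT game, AVG(assists)
FROM scores
GROUP BY game
HAVING AVG(assists) > 7

Result:
  Basketball: avg=7.67
  Hockey: avg=7.67
  Soccer: avg=11.00
  Volleyball: avg=10.00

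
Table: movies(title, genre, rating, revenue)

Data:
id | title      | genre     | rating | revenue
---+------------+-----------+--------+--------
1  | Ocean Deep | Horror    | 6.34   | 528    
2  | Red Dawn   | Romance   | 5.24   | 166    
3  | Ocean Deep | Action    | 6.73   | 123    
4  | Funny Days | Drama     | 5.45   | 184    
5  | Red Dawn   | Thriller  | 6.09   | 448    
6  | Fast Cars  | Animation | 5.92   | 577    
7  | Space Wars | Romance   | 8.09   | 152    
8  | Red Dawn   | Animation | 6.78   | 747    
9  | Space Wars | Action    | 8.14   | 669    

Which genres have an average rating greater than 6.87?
SELECT genre, AVG(rating)
FROM movies
GROUP BY genre
HAVING AVG(rating) > 6.87

Result:
  Action: avg=7.44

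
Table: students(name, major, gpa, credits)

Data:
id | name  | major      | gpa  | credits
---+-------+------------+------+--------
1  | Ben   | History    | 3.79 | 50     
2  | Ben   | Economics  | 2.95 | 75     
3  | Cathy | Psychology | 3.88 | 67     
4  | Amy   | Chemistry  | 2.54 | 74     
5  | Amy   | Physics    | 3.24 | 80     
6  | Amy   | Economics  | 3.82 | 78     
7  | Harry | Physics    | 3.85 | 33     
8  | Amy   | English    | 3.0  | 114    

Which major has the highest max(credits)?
SELECT major, MAX(credits) as val
FROM students
GROUP BY major
ORDER BY val DESC
LIMIT 1

Result: English with max(credits) = 114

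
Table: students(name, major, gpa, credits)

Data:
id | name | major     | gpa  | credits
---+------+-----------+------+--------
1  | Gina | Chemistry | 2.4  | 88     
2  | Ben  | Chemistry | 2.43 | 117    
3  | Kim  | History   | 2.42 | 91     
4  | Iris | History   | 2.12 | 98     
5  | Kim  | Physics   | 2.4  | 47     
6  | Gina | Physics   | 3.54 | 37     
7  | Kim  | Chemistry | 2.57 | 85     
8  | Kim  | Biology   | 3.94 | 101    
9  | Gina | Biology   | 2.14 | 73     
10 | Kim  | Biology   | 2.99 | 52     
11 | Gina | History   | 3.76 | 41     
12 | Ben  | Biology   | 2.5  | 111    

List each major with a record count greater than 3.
SELECT major, COUNT(*) as cnt
FROM students
GROUP BY major
HAVING COUNT(*) > 3

Result:
  Biology: 4

Note: HAVING filters groups after aggregation, WHERE filters rows before.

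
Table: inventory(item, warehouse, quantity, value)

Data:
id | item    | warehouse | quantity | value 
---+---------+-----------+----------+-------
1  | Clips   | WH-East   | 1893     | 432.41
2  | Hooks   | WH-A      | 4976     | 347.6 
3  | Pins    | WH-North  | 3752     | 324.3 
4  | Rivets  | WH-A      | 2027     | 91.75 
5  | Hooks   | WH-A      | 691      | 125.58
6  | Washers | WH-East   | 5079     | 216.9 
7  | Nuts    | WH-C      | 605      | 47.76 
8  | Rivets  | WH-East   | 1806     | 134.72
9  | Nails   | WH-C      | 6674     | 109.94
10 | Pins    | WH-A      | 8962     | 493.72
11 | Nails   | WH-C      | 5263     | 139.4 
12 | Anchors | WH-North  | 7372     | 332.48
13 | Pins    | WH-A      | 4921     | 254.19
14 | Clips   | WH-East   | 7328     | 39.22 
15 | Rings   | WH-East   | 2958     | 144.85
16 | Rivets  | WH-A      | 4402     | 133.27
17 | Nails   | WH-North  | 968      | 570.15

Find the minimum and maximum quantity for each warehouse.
SELECT warehouse, MIN(quantity), MAX(quantity)
FROM inventory
GROUP BY warehouse

Result:
  WH-A: min=691, max=8962
  WH-C: min=605, max=6674
  WH-East: min=1806, max=7328
  WH-North: min=968, max=7372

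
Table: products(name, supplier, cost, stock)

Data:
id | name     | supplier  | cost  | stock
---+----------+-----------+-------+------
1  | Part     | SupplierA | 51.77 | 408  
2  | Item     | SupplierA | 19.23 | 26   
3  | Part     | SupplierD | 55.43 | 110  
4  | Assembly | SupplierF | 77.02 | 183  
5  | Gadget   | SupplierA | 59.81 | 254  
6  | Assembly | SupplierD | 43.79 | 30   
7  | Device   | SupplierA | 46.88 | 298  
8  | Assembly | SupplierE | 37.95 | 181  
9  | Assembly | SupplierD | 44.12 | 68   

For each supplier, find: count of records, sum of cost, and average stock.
SELECT supplier,
       COUNT(*) as cnt,
       SUM(cost) as total_cost,
       AVG(stock) as avg_stock
FROM products
GROUP BY supplier

Result:
  SupplierA: 4 records, 177.69 total cost, 246.50 avg stock
  SupplierD: 3 records, 143.34 total cost, 69.33 avg stock
  SupplierE: 1 records, 37.95 total cost, 181.00 avg stock
  SupplierF: 1 records, 77.02 total cost, 183.00 avg stock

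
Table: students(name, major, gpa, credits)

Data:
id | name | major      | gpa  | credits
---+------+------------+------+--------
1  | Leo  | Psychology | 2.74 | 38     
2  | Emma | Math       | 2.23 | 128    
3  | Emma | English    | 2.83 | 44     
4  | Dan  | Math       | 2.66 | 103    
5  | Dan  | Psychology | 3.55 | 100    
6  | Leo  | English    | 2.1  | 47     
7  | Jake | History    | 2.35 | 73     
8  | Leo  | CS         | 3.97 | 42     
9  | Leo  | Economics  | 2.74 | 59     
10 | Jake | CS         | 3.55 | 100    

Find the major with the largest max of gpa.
SELECT major, MAX(gpa) as val
FROM students
GROUP BY major
ORDER BY val DESC
LIMIT 1

Result: CS with max(gpa) = 3.97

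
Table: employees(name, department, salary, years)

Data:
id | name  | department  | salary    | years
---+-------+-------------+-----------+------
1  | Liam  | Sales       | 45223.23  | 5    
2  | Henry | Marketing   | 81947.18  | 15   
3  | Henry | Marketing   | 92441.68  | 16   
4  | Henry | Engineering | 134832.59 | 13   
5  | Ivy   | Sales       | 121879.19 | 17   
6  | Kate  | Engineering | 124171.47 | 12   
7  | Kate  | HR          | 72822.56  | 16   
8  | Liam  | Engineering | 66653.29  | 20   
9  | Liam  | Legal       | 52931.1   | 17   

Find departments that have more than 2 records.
SELECT department, COUNT(*) as cnt
FROM employees
GROUP BY department
HAVING COUNT(*) > 2

Result:
  Engineering: 3

Note: HAVING filters groups after aggregation, WHERE filters rows before.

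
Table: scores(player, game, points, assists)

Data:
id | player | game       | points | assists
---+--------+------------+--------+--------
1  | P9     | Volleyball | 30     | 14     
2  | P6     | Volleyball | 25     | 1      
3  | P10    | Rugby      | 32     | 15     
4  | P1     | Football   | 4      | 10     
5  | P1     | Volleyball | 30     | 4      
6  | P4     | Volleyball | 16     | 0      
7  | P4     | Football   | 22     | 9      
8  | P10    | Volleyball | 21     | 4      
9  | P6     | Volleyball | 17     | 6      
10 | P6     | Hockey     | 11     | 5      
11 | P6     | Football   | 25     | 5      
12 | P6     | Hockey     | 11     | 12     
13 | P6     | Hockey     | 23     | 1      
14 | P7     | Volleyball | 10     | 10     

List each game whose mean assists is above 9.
SELECT game, AVG(assists)
FROM scores
GROUP BY game
HAVING AVG(assists) > 9

Result:
  Rugby: avg=15.00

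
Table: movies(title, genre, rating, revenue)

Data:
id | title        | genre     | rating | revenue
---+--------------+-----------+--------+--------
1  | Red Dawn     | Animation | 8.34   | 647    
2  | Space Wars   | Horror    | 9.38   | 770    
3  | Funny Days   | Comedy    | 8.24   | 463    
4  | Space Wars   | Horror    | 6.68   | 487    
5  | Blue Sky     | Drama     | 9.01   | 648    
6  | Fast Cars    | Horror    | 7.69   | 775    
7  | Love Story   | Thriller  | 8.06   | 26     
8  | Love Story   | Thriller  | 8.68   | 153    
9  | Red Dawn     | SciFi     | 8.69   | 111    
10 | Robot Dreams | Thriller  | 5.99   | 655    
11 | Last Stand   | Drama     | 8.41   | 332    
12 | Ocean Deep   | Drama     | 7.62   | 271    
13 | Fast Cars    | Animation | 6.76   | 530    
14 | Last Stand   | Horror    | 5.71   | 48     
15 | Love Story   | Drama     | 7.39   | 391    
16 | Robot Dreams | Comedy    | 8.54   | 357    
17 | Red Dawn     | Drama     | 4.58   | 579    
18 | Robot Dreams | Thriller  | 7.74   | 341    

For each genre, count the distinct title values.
SELECT genre, COUNT(DISTINCT title)
FROM movies
GROUP BY genre

Result:
  Animation: 2 distinct
  Comedy: 2 distinct
  Drama: 5 distinct
  Horror: 3 distinct
  SciFi: 1 distinct
  Thriller: 2 distinct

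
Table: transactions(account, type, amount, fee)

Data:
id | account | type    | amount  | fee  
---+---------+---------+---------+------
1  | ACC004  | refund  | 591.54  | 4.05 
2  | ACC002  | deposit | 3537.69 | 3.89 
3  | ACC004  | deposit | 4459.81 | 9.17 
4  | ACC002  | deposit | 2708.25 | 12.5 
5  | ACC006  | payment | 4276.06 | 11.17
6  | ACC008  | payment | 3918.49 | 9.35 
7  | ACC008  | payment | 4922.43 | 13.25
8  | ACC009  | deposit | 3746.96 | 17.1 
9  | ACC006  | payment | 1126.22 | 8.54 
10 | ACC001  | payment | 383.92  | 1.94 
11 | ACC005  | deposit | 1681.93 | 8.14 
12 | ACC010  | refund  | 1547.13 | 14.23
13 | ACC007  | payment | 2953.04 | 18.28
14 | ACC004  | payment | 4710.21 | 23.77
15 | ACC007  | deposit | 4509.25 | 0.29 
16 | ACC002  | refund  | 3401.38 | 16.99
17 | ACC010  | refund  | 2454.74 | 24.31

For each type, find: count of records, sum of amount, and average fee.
SELECT type,
       COUNT(*) as cnt,
       SUM(amount) as total_amount,
       AVG(fee) as avg_fee
FROM transactions
GROUP BY type

Result:
  deposit: 6 records, 20643.89 total amount, 8.52 avg fee
  payment: 7 records, 22290.37 total amount, 12.33 avg fee
  refund: 4 records, 7994.79 total amount, 14.90 avg fee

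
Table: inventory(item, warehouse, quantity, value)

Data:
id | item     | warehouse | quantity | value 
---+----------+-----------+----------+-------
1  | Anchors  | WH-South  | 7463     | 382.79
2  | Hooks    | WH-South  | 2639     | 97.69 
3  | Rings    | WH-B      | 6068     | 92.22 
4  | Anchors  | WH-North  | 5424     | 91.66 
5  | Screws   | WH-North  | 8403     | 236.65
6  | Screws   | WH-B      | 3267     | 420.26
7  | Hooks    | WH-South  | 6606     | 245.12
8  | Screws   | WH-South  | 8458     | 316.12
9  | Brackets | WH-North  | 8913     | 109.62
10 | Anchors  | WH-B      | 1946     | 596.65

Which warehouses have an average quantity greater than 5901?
SELECT warehouse, AVG(quantity)
FROM inventory
GROUP BY warehouse
HAVING AVG(quantity) > 5901

Result:
  WH-North: avg=7580.00
  WH-South: avg=6291.50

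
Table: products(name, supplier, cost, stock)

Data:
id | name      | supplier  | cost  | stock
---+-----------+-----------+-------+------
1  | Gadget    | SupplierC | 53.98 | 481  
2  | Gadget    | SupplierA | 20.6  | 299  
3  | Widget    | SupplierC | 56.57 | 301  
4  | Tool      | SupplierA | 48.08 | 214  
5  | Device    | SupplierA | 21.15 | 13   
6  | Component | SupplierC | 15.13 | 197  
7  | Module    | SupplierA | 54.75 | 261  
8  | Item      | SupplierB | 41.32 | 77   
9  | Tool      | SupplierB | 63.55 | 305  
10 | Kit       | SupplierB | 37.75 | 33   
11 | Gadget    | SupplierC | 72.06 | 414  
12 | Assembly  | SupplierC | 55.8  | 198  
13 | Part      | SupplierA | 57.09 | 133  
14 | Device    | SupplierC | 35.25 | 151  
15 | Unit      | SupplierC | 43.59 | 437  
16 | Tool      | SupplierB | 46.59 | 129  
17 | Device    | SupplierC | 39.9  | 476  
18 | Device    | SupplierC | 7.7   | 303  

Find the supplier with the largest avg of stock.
SELECT supplier, AVG(stock) as val
FROM products
GROUP BY supplier
ORDER BY val DESC
LIMIT 1

Result: SupplierC with avg(stock) = 328.67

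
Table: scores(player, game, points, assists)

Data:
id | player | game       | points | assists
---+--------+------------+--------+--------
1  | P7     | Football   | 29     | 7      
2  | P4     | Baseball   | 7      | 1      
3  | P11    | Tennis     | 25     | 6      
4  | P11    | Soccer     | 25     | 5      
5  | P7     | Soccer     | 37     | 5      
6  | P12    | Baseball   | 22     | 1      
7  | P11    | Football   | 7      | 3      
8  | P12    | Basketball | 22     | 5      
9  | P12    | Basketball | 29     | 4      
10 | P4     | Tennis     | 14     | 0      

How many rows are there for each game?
SELECT game, COUNT(*) as count
FROM scores
GROUP BY game

Result:
  Baseball: 2
  Basketball: 2
  Football: 2
  Soccer: 2
  Tennis: 2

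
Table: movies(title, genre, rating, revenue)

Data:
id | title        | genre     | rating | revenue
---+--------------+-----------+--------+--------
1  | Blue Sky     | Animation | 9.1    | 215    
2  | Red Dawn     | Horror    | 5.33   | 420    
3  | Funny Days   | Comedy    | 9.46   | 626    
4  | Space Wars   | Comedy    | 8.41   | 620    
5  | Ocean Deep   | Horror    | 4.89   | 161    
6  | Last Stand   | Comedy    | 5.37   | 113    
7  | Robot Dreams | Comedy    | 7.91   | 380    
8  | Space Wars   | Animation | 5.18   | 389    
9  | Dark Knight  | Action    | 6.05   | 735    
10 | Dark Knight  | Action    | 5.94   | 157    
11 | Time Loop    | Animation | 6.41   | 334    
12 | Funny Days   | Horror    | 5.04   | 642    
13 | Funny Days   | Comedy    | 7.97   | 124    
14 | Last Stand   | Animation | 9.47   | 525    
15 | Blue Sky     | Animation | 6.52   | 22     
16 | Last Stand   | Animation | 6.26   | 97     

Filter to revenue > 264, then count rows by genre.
SELECT genre, COUNT(*)
FROM movies
WHERE revenue > 264
GROUP BY genre

Note: WHERE filters rows before grouping.

Result:
  Action: 1
  Animation: 3
  Comedy: 3
  Horror: 2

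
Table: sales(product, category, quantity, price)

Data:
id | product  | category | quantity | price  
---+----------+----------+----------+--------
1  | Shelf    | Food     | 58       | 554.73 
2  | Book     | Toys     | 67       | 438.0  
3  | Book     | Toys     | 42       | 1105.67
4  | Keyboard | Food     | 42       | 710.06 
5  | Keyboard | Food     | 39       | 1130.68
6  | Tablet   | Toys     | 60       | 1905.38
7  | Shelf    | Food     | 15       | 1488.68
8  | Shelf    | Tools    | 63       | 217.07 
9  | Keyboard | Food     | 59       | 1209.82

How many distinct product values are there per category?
SELECT category, COUNT(DISTINCT product)
FROM sales
GROUP BY category

Result:
  Food: 2 distinct
  Tools: 1 distinct
  Toys: 2 distinct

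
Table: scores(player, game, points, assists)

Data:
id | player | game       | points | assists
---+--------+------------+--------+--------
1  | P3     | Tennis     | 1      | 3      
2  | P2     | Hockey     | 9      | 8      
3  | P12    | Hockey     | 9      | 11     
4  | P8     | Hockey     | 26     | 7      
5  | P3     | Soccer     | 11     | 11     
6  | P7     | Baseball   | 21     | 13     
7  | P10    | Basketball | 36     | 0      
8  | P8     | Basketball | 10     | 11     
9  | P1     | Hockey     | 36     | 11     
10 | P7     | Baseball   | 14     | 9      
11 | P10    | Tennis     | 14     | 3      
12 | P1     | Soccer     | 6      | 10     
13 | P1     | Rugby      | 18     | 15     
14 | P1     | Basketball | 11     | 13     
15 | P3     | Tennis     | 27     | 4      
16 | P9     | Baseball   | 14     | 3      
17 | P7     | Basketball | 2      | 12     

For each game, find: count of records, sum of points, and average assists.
SELECT game,
       COUNT(*) as cnt,
       SUM(points) as total_points,
       AVG(assists) as avg_assists
FROM scores
GROUP BY game

Result:
  Baseball: 3 records, 49 total points, 8.33 avg assists
  Basketball: 4 records, 59 total points, 9.00 avg assists
  Hockey: 4 records, 80 total points, 9.25 avg assists
  Rugby: 1 records, 18 total points, 15.00 avg assists
  Soccer: 2 records, 17 total points, 10.50 avg assists
  Tennis: 3 records, 42 total points, 3.33 avg assists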